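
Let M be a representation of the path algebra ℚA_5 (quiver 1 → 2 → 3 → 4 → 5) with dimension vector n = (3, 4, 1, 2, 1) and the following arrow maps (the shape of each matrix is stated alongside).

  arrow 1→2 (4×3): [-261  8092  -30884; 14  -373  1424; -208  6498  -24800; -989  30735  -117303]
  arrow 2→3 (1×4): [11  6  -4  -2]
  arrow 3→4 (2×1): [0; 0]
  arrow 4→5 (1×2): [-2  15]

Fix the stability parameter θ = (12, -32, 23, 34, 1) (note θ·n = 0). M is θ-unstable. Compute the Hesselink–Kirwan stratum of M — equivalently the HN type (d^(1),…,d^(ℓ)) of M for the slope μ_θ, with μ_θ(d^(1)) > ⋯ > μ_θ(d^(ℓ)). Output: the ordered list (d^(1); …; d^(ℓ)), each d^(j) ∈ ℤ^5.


Interval decomposition of M: I[1,2]^2, I[1,3], I[2,2], I[4,4], I[4,5].
HN type (ℓ=5): μ^(1)=34; μ^(2)=23; μ^(3)=35/2; μ^(4)=-10; μ^(5)=-32

((0, 0, 0, 1, 0); (0, 0, 1, 0, 0); (0, 0, 0, 1, 1); (3, 3, 0, 0, 0); (0, 1, 0, 0, 0))


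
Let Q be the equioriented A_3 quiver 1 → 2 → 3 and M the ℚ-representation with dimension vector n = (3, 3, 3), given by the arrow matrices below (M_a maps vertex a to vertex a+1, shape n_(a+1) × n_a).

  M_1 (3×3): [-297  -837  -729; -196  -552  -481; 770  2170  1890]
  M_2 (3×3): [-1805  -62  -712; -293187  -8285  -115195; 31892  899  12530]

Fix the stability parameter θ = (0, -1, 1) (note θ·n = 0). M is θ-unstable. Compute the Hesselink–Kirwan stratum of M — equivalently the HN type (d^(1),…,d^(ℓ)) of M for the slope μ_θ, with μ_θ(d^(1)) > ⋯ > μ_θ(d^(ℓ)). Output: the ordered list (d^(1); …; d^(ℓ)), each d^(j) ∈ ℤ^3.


Via rank(M_{q-1}∘⋯∘M_p): M ≅ I[1,1], I[1,3]^2, I[2,3].
μ_θ-semistable layers: μ^(1)=1; μ^(2)=0; μ^(3)=-1/2; μ^(4)=-1

((0, 0, 3); (1, 0, 0); (2, 2, 0); (0, 1, 0))


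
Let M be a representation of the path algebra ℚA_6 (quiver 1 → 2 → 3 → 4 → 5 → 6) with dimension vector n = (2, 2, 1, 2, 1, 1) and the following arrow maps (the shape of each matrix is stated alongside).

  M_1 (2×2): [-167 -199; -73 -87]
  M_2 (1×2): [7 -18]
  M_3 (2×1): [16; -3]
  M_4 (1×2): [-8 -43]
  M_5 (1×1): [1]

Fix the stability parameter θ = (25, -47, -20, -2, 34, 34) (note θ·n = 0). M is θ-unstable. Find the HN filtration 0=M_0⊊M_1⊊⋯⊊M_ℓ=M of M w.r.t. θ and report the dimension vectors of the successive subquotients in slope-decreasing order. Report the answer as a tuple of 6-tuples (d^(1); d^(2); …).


Interval decomposition of M: I[1,2], I[1,6], I[4,4].
HN type (ℓ=4): μ^(1)=34; μ^(2)=-2; μ^(3)=-11; μ^(4)=-14

((0, 0, 0, 0, 1, 1); (0, 0, 0, 2, 0, 0); (1, 1, 0, 0, 0, 0); (1, 1, 1, 0, 0, 0))


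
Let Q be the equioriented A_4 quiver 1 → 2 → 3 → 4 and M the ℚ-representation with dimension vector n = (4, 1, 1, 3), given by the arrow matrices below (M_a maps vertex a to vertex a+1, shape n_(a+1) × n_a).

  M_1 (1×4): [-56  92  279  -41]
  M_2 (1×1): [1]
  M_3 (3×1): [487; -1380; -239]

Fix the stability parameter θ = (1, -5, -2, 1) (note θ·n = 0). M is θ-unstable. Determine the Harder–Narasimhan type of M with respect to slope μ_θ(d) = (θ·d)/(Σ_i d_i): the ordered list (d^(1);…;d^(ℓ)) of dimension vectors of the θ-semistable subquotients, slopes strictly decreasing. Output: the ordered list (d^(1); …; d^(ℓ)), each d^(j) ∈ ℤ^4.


Via rank(M_{q-1}∘⋯∘M_p): M ≅ I[1,1]^3, I[1,4], I[4,4]^2.
μ_θ-semistable layers: μ^(1)=1; μ^(2)=-2

((3, 0, 0, 3); (1, 1, 1, 0))


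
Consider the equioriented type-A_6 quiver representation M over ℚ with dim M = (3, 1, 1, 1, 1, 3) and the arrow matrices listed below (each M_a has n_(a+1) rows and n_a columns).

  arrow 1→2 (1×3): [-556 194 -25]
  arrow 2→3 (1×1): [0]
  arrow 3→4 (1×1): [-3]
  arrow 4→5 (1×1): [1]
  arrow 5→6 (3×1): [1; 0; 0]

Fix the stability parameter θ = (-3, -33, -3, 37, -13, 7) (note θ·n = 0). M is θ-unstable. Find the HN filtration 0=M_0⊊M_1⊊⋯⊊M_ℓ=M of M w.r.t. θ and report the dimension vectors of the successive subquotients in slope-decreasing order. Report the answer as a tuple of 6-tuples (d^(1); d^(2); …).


Interval decomposition of M: I[1,1]^2, I[1,2], I[3,6], I[6,6]^2.
HN type (ℓ=4): μ^(1)=31/3; μ^(2)=7; μ^(3)=-3; μ^(4)=-18

((0, 0, 0, 1, 1, 1); (0, 0, 0, 0, 0, 2); (2, 0, 1, 0, 0, 0); (1, 1, 0, 0, 0, 0))


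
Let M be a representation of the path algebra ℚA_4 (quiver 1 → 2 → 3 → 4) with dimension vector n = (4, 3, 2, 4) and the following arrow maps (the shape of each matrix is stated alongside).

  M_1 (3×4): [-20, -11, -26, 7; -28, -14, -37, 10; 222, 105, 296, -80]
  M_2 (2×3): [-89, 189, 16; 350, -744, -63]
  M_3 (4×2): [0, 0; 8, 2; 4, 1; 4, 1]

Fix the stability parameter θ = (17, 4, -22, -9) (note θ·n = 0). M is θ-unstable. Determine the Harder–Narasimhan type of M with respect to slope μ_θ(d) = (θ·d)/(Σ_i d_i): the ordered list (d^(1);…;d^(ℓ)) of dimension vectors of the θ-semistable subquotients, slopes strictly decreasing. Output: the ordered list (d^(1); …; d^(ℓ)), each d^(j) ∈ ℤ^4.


Via rank(M_{q-1}∘⋯∘M_p): M ≅ I[1,1], I[1,2], I[1,3], I[1,4], I[4,4]^3.
μ_θ-semistable layers: μ^(1)=17; μ^(2)=21/2; μ^(3)=-1/3; μ^(4)=-5/2; μ^(5)=-9

((1, 0, 0, 0); (1, 1, 0, 0); (1, 1, 1, 0); (1, 1, 1, 1); (0, 0, 0, 3))


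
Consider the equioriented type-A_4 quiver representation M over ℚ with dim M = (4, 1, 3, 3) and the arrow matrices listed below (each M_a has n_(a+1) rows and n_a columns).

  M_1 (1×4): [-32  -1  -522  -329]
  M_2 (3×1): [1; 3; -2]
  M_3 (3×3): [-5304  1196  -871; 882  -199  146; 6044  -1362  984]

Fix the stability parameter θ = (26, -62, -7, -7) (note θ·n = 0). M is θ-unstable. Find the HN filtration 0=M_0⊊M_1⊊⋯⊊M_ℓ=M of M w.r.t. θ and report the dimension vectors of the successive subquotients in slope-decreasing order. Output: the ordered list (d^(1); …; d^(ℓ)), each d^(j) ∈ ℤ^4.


Via rank(M_{q-1}∘⋯∘M_p): M ≅ I[1,1]^3, I[1,4], I[3,3], I[3,4], I[4,4].
μ_θ-semistable layers: μ^(1)=26; μ^(2)=-7; μ^(3)=-18

((3, 0, 0, 0); (0, 0, 3, 3); (1, 1, 0, 0))


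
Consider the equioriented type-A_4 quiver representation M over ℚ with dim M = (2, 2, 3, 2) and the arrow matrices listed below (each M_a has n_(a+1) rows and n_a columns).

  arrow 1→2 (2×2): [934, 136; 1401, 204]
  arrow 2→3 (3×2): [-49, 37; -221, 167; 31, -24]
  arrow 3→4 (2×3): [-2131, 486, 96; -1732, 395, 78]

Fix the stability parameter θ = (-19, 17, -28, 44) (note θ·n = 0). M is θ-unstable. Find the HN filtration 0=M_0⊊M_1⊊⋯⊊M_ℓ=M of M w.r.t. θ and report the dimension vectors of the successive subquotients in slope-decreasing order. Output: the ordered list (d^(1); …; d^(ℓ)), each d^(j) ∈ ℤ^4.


Barcode: M ≅ I[1,1], I[1,4], I[2,3], I[3,4]. HN layers by μ_θ (4 steps, strictly decreasing):
  μ^(1)=44; μ^(2)=-11/2; μ^(3)=-19; μ^(4)=-28

((0, 0, 0, 2); (0, 2, 2, 0); (2, 0, 0, 0); (0, 0, 1, 0))


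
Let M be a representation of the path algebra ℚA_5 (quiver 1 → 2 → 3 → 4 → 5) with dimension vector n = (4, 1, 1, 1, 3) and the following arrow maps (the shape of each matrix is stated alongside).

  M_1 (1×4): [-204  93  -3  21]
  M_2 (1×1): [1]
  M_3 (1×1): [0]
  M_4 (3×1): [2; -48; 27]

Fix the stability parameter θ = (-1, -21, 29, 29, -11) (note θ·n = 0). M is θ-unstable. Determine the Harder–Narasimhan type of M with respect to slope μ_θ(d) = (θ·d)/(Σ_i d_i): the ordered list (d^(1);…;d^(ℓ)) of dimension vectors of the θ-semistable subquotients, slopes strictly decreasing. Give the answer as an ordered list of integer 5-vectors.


Barcode: M ≅ I[1,1]^3, I[1,3], I[4,5], I[5,5]^2. HN layers by μ_θ (4 steps, strictly decreasing):
  μ^(1)=29; μ^(2)=9; μ^(3)=-1; μ^(4)=-11

((0, 0, 1, 0, 0); (0, 0, 0, 1, 1); (3, 0, 0, 0, 0); (1, 1, 0, 0, 2))


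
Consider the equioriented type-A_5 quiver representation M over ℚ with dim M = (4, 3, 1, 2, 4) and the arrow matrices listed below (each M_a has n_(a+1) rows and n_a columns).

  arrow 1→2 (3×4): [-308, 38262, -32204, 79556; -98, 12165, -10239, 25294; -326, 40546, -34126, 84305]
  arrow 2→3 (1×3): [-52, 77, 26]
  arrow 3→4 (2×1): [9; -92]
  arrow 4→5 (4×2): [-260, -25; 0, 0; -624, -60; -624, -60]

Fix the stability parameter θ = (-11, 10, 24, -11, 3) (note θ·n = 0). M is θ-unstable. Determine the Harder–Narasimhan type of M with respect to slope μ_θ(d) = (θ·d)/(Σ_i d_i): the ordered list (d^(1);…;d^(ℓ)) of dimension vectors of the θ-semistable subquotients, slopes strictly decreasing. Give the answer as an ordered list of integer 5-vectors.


Via rank(M_{q-1}∘⋯∘M_p): M ≅ I[1,1], I[1,2]^2, I[1,5], I[4,4], I[5,5]^3.
μ_θ-semistable layers: μ^(1)=10; μ^(2)=13/2; μ^(3)=3; μ^(4)=-11

((0, 2, 0, 0, 0); (0, 1, 1, 1, 1); (0, 0, 0, 0, 3); (4, 0, 0, 1, 0))


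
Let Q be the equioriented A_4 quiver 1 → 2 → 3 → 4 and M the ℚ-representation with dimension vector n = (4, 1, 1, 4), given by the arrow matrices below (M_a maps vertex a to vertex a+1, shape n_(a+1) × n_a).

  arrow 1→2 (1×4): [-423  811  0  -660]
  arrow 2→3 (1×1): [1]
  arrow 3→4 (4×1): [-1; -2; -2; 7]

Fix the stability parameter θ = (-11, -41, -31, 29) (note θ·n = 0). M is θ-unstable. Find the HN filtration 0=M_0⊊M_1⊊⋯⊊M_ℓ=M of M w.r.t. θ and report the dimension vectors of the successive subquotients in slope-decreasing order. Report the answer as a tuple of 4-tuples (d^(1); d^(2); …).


Barcode: M ≅ I[1,1]^3, I[1,4], I[4,4]^3. HN layers by μ_θ (3 steps, strictly decreasing):
  μ^(1)=29; μ^(2)=-11; μ^(3)=-83/3

((0, 0, 0, 4); (3, 0, 0, 0); (1, 1, 1, 0))


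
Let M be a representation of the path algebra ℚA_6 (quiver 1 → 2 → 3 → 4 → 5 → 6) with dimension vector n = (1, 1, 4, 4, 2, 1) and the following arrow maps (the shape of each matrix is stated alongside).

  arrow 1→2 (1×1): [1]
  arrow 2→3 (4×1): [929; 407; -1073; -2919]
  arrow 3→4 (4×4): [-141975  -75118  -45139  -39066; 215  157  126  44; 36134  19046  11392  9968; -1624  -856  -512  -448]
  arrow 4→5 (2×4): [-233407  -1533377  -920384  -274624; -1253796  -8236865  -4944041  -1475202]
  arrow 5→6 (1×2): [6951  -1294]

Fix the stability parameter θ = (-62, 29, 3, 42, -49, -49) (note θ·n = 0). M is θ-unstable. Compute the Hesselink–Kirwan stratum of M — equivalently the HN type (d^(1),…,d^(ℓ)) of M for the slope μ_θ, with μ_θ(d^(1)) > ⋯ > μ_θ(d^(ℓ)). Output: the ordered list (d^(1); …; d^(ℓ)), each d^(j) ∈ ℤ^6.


Interval decomposition of M: I[1,3], I[3,3], I[3,5], I[3,6], I[4,4]^2.
HN type (ℓ=6): μ^(1)=42; μ^(2)=16; μ^(3)=3; μ^(4)=-4/3; μ^(5)=-53/4; μ^(6)=-62

((0, 0, 0, 2, 0, 0); (0, 1, 1, 0, 0, 0); (0, 0, 1, 0, 0, 0); (0, 0, 1, 1, 1, 0); (0, 0, 1, 1, 1, 1); (1, 0, 0, 0, 0, 0))


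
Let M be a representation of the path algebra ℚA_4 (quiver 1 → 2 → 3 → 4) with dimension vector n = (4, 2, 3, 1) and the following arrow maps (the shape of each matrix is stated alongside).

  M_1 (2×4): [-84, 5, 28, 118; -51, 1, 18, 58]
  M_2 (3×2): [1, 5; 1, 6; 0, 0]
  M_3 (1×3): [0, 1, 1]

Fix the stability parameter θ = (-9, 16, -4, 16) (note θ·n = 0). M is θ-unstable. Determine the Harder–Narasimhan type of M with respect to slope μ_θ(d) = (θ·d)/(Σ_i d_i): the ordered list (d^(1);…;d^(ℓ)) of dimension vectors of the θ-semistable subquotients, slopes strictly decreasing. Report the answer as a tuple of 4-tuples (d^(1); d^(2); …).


Interval decomposition of M: I[1,1]^2, I[1,3], I[1,4], I[3,3].
HN type (ℓ=4): μ^(1)=16; μ^(2)=6; μ^(3)=-4; μ^(4)=-9

((0, 0, 0, 1); (0, 2, 2, 0); (0, 0, 1, 0); (4, 0, 0, 0))


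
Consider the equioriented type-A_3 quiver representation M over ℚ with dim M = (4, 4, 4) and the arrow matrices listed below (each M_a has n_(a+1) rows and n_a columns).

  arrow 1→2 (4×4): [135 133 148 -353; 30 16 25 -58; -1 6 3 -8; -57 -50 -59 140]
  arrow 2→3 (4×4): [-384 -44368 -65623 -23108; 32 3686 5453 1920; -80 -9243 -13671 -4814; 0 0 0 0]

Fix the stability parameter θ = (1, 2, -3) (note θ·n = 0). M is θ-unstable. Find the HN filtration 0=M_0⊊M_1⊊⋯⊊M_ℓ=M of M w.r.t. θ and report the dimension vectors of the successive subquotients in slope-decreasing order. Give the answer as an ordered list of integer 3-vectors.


Interval decomposition of M: I[1,1], I[1,2], I[1,3]^2, I[2,2], I[3,3]^2.
HN type (ℓ=4): μ^(1)=2; μ^(2)=1; μ^(3)=0; μ^(4)=-3

((0, 2, 0); (2, 0, 0); (2, 2, 2); (0, 0, 2))


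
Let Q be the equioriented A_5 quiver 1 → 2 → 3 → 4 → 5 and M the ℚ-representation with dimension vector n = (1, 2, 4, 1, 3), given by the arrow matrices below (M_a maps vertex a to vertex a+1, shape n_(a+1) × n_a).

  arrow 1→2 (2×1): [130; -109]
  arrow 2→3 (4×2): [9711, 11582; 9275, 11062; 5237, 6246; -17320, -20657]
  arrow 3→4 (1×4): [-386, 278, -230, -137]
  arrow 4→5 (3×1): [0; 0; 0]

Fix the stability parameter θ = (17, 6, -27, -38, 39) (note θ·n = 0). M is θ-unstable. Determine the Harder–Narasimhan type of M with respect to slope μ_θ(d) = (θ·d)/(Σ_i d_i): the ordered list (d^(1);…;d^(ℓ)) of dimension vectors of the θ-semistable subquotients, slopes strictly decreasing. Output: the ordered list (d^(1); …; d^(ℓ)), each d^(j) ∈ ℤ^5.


Barcode: M ≅ I[1,4], I[2,3], I[3,3]^2, I[5,5]^3. HN layers by μ_θ (3 steps, strictly decreasing):
  μ^(1)=39; μ^(2)=-21/2; μ^(3)=-27

((0, 0, 0, 0, 3); (1, 2, 2, 1, 0); (0, 0, 2, 0, 0))


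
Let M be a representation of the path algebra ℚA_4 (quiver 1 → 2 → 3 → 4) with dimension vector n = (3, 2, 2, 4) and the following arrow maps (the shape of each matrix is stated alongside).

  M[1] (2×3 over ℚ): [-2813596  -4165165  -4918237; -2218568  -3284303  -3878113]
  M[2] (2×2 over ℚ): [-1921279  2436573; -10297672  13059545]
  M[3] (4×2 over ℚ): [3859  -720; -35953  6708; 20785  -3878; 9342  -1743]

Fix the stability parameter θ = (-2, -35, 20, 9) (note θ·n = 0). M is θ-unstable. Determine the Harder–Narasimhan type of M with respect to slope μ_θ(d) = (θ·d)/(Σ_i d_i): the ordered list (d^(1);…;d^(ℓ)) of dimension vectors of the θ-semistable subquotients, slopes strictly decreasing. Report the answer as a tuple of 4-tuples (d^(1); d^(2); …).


Barcode: M ≅ I[1,1], I[1,4]^2, I[4,4]^2. HN layers by μ_θ (4 steps, strictly decreasing):
  μ^(1)=29/2; μ^(2)=9; μ^(3)=-2; μ^(4)=-37/2

((0, 0, 2, 2); (0, 0, 0, 2); (1, 0, 0, 0); (2, 2, 0, 0))


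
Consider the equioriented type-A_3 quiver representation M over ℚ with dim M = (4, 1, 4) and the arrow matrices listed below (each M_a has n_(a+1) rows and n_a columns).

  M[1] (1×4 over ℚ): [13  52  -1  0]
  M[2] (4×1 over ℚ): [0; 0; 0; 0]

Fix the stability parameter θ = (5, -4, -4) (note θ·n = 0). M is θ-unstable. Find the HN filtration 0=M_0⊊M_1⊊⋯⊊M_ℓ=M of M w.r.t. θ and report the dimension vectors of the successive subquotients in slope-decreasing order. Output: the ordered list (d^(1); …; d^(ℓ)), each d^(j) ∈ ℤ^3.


Via rank(M_{q-1}∘⋯∘M_p): M ≅ I[1,1]^3, I[1,2], I[3,3]^4.
μ_θ-semistable layers: μ^(1)=5; μ^(2)=1/2; μ^(3)=-4

((3, 0, 0); (1, 1, 0); (0, 0, 4))


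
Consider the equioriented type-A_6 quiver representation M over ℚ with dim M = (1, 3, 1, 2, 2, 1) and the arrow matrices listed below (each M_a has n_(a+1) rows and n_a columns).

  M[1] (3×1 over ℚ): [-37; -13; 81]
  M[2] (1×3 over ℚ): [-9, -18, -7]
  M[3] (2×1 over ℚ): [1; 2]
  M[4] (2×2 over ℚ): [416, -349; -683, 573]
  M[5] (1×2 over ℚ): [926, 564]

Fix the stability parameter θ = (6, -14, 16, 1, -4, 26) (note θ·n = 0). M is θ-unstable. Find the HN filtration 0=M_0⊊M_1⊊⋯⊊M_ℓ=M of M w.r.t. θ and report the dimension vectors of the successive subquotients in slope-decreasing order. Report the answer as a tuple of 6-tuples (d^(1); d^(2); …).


Interval decomposition of M: I[1,2], I[2,2], I[2,5], I[4,6].
HN type (ℓ=5): μ^(1)=26; μ^(2)=13/3; μ^(3)=-3/2; μ^(4)=-4; μ^(5)=-14

((0, 0, 0, 0, 0, 1); (0, 0, 1, 1, 1, 0); (0, 0, 0, 1, 1, 0); (1, 1, 0, 0, 0, 0); (0, 2, 0, 0, 0, 0))


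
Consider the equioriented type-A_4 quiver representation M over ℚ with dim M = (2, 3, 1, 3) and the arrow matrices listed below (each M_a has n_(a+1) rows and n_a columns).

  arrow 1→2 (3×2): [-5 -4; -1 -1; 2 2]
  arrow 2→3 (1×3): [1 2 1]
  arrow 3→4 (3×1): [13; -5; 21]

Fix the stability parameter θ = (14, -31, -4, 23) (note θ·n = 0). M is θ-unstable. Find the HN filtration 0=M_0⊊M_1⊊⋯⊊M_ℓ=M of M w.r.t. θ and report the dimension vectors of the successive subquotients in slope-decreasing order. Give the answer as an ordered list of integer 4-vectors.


Barcode: M ≅ I[1,2], I[1,4], I[2,2], I[4,4]^2. HN layers by μ_θ (4 steps, strictly decreasing):
  μ^(1)=23; μ^(2)=-4; μ^(3)=-17/2; μ^(4)=-31

((0, 0, 0, 3); (0, 0, 1, 0); (2, 2, 0, 0); (0, 1, 0, 0))


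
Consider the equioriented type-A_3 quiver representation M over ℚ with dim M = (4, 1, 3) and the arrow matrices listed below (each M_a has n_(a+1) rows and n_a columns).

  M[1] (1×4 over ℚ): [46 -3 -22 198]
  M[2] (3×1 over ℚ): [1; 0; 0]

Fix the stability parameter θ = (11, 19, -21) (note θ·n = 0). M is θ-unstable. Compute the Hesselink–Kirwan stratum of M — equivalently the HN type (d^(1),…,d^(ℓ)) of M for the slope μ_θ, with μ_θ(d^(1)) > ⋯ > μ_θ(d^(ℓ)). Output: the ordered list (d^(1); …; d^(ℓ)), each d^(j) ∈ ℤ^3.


Interval decomposition of M: I[1,1]^3, I[1,3], I[3,3]^2.
HN type (ℓ=3): μ^(1)=11; μ^(2)=3; μ^(3)=-21

((3, 0, 0); (1, 1, 1); (0, 0, 2))


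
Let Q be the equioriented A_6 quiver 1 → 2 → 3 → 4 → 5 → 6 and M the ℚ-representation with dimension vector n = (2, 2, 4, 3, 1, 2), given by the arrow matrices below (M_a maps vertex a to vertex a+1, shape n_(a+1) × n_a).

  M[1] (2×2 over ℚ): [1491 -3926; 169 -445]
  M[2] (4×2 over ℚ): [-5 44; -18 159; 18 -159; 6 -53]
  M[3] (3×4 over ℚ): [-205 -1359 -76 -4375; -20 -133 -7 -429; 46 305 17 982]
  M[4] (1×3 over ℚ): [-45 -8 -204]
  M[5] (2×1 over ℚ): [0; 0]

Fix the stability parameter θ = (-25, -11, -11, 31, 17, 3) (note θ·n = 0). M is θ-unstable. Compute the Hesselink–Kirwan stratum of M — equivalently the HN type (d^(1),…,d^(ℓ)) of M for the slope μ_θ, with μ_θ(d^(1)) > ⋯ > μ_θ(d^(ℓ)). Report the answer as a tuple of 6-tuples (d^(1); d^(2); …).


Via rank(M_{q-1}∘⋯∘M_p): M ≅ I[1,4], I[1,5], I[3,3], I[3,4], I[6,6]^2.
μ_θ-semistable layers: μ^(1)=31; μ^(2)=24; μ^(3)=3; μ^(4)=-11; μ^(5)=-25

((0, 0, 0, 2, 0, 0); (0, 0, 0, 1, 1, 0); (0, 0, 0, 0, 0, 2); (0, 2, 4, 0, 0, 0); (2, 0, 0, 0, 0, 0))


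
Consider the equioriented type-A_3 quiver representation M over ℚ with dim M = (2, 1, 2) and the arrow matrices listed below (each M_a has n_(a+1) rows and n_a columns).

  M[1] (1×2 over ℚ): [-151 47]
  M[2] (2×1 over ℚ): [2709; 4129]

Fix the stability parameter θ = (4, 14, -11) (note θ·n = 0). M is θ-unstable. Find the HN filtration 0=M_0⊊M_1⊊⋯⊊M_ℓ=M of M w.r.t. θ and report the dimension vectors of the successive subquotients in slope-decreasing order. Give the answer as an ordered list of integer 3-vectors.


Via rank(M_{q-1}∘⋯∘M_p): M ≅ I[1,1], I[1,3], I[3,3].
μ_θ-semistable layers: μ^(1)=4; μ^(2)=7/3; μ^(3)=-11

((1, 0, 0); (1, 1, 1); (0, 0, 1))


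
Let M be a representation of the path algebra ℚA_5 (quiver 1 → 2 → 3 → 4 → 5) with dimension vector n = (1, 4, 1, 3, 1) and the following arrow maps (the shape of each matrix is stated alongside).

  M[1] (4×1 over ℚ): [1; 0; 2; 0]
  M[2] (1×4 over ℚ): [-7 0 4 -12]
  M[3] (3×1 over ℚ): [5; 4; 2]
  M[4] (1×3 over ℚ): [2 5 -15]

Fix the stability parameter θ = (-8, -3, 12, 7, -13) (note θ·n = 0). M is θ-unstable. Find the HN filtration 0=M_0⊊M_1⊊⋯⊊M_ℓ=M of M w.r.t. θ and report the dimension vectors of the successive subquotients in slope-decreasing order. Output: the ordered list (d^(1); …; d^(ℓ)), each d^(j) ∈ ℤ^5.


Barcode: M ≅ I[1,4], I[2,2]^3, I[4,4], I[4,5]. HN layers by μ_θ (4 steps, strictly decreasing):
  μ^(1)=19/2; μ^(2)=7; μ^(3)=-3; μ^(4)=-8

((0, 0, 1, 1, 0); (0, 0, 0, 1, 0); (0, 4, 0, 1, 1); (1, 0, 0, 0, 0))


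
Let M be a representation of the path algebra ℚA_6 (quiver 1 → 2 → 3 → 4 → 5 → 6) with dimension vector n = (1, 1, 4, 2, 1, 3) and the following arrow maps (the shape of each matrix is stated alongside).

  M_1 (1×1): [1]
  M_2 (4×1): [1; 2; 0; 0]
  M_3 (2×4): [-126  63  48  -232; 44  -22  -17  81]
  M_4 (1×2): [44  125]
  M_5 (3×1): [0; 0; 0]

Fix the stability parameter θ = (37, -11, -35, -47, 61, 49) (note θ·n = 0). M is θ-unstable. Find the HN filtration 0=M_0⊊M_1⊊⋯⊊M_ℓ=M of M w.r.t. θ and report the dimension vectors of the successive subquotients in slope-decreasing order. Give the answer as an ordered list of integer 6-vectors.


Via rank(M_{q-1}∘⋯∘M_p): M ≅ I[1,3], I[3,3], I[3,4], I[3,5], I[6,6]^3.
μ_θ-semistable layers: μ^(1)=61; μ^(2)=49; μ^(3)=-3; μ^(4)=-35; μ^(5)=-41

((0, 0, 0, 0, 1, 0); (0, 0, 0, 0, 0, 3); (1, 1, 1, 0, 0, 0); (0, 0, 1, 0, 0, 0); (0, 0, 2, 2, 0, 0))


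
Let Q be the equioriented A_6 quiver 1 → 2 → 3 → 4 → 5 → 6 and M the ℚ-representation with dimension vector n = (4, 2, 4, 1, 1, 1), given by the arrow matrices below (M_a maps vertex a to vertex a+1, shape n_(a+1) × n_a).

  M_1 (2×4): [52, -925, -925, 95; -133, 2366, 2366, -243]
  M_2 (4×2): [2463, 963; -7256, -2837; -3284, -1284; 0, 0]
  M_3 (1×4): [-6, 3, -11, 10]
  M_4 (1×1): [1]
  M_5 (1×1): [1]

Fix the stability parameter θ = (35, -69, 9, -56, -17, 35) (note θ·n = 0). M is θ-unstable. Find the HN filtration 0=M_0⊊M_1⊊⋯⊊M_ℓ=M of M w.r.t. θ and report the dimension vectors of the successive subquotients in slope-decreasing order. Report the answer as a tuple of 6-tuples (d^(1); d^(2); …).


Interval decomposition of M: I[1,1]^2, I[1,3], I[1,6], I[3,3]^2.
HN type (ℓ=4): μ^(1)=35; μ^(2)=9; μ^(3)=-17; μ^(4)=-81/4

((2, 0, 0, 0, 0, 1); (0, 0, 3, 0, 0, 0); (1, 1, 0, 0, 1, 0); (1, 1, 1, 1, 0, 0))


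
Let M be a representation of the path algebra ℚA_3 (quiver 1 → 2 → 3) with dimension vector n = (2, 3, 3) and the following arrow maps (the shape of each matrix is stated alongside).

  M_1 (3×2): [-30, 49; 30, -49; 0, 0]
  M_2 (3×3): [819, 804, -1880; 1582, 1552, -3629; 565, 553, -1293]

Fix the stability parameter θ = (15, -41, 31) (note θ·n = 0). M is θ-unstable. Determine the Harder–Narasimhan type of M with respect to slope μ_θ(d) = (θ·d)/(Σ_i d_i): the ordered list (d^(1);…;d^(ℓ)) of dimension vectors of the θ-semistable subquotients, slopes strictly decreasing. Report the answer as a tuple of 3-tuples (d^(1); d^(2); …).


Interval decomposition of M: I[1,1], I[1,3], I[2,3]^2.
HN type (ℓ=4): μ^(1)=31; μ^(2)=15; μ^(3)=-13; μ^(4)=-41

((0, 0, 3); (1, 0, 0); (1, 1, 0); (0, 2, 0))


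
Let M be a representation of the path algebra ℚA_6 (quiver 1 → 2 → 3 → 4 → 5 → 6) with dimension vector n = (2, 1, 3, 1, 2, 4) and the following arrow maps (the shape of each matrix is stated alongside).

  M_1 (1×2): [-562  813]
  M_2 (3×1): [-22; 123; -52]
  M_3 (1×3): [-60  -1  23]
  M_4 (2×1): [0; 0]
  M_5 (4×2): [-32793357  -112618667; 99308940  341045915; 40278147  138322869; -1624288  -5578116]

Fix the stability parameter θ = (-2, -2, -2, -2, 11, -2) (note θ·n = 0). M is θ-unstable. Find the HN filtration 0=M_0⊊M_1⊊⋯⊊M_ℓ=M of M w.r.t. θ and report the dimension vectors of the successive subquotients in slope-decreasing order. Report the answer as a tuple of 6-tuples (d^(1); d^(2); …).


Via rank(M_{q-1}∘⋯∘M_p): M ≅ I[1,1], I[1,4], I[3,3]^2, I[5,6]^2, I[6,6]^2.
μ_θ-semistable layers: μ^(1)=9/2; μ^(2)=-2

((0, 0, 0, 0, 2, 2); (2, 1, 3, 1, 0, 2))


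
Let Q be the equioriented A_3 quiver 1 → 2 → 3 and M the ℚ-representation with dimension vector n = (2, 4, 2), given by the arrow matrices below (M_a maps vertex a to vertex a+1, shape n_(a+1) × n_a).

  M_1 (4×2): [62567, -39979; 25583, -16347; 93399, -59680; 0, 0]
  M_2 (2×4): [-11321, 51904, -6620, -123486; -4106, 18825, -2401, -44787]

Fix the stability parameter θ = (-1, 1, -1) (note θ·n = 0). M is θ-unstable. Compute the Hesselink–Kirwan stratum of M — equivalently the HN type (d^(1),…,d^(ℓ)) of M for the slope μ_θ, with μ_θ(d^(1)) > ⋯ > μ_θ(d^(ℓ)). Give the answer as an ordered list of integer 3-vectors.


Via rank(M_{q-1}∘⋯∘M_p): M ≅ I[1,3]^2, I[2,2]^2.
μ_θ-semistable layers: μ^(1)=1; μ^(2)=0; μ^(3)=-1

((0, 2, 0); (0, 2, 2); (2, 0, 0))


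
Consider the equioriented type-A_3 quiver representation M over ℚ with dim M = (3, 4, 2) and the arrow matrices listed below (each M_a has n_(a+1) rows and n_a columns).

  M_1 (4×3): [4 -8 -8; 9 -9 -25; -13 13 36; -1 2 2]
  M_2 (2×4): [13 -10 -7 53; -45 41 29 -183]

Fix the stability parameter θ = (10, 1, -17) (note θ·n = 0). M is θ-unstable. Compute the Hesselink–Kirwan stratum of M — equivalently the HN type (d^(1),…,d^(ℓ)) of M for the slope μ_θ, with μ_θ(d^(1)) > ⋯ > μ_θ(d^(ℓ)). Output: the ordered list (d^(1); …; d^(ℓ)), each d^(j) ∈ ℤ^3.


Interval decomposition of M: I[1,2], I[1,3]^2, I[2,2].
HN type (ℓ=3): μ^(1)=11/2; μ^(2)=1; μ^(3)=-2

((1, 1, 0); (0, 1, 0); (2, 2, 2))


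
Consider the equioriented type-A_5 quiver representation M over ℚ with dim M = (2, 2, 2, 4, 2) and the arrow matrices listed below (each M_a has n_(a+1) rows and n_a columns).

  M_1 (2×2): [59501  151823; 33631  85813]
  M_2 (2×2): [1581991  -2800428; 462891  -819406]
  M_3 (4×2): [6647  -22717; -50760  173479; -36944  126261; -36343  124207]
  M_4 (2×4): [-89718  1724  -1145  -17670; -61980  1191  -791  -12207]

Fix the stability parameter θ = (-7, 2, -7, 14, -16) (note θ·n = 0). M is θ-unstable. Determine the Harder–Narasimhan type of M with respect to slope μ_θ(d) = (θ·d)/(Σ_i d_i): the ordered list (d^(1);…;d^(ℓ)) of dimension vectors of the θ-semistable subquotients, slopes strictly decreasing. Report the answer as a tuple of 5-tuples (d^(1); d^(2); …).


Barcode: M ≅ I[1,1], I[1,5], I[2,5], I[4,4]^2. HN layers by μ_θ (4 steps, strictly decreasing):
  μ^(1)=14; μ^(2)=-1; μ^(3)=-5/2; μ^(4)=-7

((0, 0, 0, 2, 0); (0, 0, 0, 2, 2); (0, 2, 2, 0, 0); (2, 0, 0, 0, 0))


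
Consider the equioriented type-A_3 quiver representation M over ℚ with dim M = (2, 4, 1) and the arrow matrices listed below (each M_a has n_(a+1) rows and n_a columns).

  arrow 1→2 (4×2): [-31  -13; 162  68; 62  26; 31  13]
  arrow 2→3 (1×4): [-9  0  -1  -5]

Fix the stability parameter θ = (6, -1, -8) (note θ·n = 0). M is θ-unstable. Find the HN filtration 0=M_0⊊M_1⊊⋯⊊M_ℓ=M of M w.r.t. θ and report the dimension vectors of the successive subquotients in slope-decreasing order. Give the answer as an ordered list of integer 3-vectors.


Interval decomposition of M: I[1,2], I[1,3], I[2,2]^2.
HN type (ℓ=2): μ^(1)=5/2; μ^(2)=-1

((1, 1, 0); (1, 3, 1))


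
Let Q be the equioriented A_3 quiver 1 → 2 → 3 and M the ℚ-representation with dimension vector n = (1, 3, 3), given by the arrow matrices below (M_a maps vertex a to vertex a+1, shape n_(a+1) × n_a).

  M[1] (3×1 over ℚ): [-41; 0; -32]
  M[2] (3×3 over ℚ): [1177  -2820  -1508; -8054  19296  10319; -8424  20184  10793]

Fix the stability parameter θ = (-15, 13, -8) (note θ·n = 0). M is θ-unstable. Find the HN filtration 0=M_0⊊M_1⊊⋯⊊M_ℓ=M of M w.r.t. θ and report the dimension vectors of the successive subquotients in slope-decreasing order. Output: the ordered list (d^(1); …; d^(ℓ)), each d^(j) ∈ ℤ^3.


Via rank(M_{q-1}∘⋯∘M_p): M ≅ I[1,3], I[2,2], I[2,3], I[3,3].
μ_θ-semistable layers: μ^(1)=13; μ^(2)=5/2; μ^(3)=-8; μ^(4)=-15

((0, 1, 0); (0, 2, 2); (0, 0, 1); (1, 0, 0))


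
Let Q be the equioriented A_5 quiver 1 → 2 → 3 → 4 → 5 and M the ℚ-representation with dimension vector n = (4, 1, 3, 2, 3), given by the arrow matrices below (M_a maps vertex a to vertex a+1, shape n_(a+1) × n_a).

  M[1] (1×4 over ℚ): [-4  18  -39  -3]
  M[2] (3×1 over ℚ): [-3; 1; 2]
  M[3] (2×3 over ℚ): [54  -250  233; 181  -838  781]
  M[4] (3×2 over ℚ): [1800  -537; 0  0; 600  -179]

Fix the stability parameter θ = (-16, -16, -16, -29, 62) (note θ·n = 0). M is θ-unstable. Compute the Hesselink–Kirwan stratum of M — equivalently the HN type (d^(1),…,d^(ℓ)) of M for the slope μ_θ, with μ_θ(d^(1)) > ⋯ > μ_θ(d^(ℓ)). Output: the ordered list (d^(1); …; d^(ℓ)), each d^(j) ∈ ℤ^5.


Via rank(M_{q-1}∘⋯∘M_p): M ≅ I[1,1]^3, I[1,5], I[3,3], I[3,4], I[5,5]^2.
μ_θ-semistable layers: μ^(1)=62; μ^(2)=-16; μ^(3)=-77/4; μ^(4)=-45/2

((0, 0, 0, 0, 3); (3, 0, 1, 0, 0); (1, 1, 1, 1, 0); (0, 0, 1, 1, 0))


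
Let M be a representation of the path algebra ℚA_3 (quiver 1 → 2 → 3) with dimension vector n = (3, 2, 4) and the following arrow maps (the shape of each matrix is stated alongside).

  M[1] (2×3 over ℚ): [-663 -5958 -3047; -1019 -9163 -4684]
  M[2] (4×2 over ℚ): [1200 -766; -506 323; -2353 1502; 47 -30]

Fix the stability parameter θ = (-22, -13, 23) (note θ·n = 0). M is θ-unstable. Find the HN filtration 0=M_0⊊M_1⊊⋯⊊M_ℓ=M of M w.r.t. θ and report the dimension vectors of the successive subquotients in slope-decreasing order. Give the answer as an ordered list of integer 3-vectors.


Interval decomposition of M: I[1,1], I[1,3]^2, I[3,3]^2.
HN type (ℓ=3): μ^(1)=23; μ^(2)=-13; μ^(3)=-22

((0, 0, 4); (0, 2, 0); (3, 0, 0))


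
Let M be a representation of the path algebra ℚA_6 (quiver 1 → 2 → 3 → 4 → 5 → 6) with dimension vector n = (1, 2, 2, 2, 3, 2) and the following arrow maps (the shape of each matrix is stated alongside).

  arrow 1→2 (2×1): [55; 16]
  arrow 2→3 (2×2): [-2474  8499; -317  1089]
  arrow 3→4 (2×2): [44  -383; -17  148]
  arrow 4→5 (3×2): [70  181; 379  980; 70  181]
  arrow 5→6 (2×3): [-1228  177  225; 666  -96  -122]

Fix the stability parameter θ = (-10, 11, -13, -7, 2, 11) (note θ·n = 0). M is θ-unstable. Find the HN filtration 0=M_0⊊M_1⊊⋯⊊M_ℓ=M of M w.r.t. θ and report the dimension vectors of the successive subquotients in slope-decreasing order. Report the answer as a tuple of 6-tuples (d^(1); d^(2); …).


Interval decomposition of M: I[1,6], I[2,5], I[5,6].
HN type (ℓ=4): μ^(1)=11; μ^(2)=2; μ^(3)=-3; μ^(4)=-10

((0, 0, 0, 0, 0, 2); (0, 0, 0, 0, 3, 0); (0, 2, 2, 2, 0, 0); (1, 0, 0, 0, 0, 0))


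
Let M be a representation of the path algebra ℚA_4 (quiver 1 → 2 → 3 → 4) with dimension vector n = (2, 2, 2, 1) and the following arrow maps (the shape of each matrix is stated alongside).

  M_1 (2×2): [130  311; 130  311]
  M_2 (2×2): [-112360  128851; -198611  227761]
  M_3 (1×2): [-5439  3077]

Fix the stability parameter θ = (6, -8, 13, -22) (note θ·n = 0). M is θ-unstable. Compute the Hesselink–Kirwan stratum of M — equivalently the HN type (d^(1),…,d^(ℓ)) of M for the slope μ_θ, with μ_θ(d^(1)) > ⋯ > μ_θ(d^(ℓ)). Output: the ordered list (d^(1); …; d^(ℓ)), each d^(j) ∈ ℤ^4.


Interval decomposition of M: I[1,1], I[1,4], I[2,3].
HN type (ℓ=4): μ^(1)=13; μ^(2)=6; μ^(3)=-11/4; μ^(4)=-8

((0, 0, 1, 0); (1, 0, 0, 0); (1, 1, 1, 1); (0, 1, 0, 0))


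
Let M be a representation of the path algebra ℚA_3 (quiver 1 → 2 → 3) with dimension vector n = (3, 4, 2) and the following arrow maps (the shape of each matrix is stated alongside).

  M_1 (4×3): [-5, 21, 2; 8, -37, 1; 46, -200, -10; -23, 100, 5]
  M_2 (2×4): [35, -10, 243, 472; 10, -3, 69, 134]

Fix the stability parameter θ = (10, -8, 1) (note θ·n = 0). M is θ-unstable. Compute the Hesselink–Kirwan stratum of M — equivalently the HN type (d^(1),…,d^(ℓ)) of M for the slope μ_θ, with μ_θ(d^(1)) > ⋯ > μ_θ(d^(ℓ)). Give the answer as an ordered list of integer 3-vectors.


Barcode: M ≅ I[1,1], I[1,3]^2, I[2,2]^2. HN layers by μ_θ (3 steps, strictly decreasing):
  μ^(1)=10; μ^(2)=1; μ^(3)=-8

((1, 0, 0); (2, 2, 2); (0, 2, 0))


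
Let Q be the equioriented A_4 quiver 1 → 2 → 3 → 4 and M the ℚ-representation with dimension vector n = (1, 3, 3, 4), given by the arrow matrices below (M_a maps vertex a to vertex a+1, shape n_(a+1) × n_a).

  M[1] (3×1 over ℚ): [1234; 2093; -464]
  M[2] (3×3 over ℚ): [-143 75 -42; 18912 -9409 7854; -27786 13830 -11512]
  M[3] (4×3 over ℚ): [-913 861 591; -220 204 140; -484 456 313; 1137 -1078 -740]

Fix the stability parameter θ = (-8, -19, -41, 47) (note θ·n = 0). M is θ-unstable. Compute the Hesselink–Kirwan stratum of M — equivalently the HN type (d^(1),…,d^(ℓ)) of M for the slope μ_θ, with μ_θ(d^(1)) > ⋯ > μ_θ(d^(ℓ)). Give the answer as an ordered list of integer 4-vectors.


Via rank(M_{q-1}∘⋯∘M_p): M ≅ I[1,4], I[2,4]^2, I[4,4].
μ_θ-semistable layers: μ^(1)=47; μ^(2)=-68/3; μ^(3)=-30

((0, 0, 0, 4); (1, 1, 1, 0); (0, 2, 2, 0))


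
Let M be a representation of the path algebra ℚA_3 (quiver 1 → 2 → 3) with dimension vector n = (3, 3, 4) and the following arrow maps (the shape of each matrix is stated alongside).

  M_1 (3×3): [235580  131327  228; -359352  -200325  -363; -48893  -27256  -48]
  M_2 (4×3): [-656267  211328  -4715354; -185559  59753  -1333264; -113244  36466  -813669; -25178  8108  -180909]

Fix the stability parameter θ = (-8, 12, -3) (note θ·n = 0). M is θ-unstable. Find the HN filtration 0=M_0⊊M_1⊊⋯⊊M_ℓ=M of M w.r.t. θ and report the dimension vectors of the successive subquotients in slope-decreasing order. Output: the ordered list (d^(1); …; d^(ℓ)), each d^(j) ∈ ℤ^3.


Interval decomposition of M: I[1,3]^3, I[3,3].
HN type (ℓ=3): μ^(1)=9/2; μ^(2)=-3; μ^(3)=-8

((0, 3, 3); (0, 0, 1); (3, 0, 0))


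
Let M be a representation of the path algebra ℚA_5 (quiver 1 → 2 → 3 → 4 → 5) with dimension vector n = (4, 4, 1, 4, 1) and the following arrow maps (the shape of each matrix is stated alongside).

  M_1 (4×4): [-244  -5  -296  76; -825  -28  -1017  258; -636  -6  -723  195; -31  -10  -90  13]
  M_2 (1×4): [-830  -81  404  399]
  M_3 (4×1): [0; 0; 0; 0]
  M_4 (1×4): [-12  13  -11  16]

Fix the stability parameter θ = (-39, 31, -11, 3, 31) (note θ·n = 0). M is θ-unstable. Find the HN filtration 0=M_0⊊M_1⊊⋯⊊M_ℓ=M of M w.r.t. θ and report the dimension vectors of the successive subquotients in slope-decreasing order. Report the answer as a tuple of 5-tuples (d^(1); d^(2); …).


Interval decomposition of M: I[1,1], I[1,2]^2, I[1,3], I[2,2], I[4,4]^3, I[4,5].
HN type (ℓ=4): μ^(1)=31; μ^(2)=10; μ^(3)=3; μ^(4)=-39

((0, 3, 0, 0, 1); (0, 1, 1, 0, 0); (0, 0, 0, 4, 0); (4, 0, 0, 0, 0))


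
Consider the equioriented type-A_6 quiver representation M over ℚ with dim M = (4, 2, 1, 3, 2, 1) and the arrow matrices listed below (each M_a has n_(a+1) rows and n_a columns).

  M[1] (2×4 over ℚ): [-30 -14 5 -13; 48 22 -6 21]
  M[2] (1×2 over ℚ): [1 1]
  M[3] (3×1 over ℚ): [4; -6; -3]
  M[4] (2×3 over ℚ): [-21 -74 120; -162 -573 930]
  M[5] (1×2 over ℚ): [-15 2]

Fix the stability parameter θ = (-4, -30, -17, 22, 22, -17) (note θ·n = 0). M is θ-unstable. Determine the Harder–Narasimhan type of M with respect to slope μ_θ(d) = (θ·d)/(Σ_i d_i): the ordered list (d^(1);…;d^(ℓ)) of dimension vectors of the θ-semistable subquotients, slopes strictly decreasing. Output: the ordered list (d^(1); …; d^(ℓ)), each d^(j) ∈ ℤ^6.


Via rank(M_{q-1}∘⋯∘M_p): M ≅ I[1,1]^2, I[1,2], I[1,4], I[4,5], I[4,6].
μ_θ-semistable layers: μ^(1)=22; μ^(2)=9; μ^(3)=-4; μ^(4)=-17

((0, 0, 0, 2, 1, 0); (0, 0, 0, 1, 1, 1); (2, 0, 0, 0, 0, 0); (2, 2, 1, 0, 0, 0))


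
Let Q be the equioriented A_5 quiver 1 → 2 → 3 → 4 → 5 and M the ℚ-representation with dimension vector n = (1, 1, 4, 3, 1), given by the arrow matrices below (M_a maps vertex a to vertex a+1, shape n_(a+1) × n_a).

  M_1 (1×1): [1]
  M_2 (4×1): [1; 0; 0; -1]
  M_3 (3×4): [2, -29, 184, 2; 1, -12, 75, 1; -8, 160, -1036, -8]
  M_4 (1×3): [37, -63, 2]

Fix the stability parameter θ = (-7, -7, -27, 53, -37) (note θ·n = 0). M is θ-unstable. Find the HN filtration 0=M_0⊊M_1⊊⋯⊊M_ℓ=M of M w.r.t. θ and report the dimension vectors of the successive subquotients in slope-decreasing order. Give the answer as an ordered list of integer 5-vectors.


Barcode: M ≅ I[1,3], I[3,4]^2, I[3,5]. HN layers by μ_θ (4 steps, strictly decreasing):
  μ^(1)=53; μ^(2)=8; μ^(3)=-41/3; μ^(4)=-27

((0, 0, 0, 2, 0); (0, 0, 0, 1, 1); (1, 1, 1, 0, 0); (0, 0, 3, 0, 0))


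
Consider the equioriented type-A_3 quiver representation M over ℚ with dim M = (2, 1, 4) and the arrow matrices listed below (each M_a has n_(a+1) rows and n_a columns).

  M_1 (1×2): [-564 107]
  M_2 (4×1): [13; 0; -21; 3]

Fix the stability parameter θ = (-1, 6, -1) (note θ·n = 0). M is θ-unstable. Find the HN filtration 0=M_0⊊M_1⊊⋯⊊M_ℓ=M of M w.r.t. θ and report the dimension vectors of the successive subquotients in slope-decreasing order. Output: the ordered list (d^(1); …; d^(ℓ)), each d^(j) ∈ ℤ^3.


Via rank(M_{q-1}∘⋯∘M_p): M ≅ I[1,1], I[1,3], I[3,3]^3.
μ_θ-semistable layers: μ^(1)=5/2; μ^(2)=-1

((0, 1, 1); (2, 0, 3))


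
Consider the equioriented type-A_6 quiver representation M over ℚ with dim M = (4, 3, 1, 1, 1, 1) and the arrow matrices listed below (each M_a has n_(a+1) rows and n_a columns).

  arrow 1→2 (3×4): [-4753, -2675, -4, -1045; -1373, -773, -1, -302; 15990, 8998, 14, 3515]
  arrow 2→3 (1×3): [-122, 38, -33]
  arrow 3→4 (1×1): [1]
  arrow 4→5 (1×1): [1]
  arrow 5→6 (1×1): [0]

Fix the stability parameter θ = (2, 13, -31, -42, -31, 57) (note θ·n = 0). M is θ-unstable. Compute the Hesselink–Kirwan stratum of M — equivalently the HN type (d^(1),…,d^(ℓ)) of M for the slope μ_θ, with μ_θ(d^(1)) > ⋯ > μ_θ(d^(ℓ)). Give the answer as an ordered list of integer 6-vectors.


Barcode: M ≅ I[1,1], I[1,2]^2, I[1,5], I[6,6]. HN layers by μ_θ (4 steps, strictly decreasing):
  μ^(1)=57; μ^(2)=13; μ^(3)=2; μ^(4)=-89/5

((0, 0, 0, 0, 0, 1); (0, 2, 0, 0, 0, 0); (3, 0, 0, 0, 0, 0); (1, 1, 1, 1, 1, 0))


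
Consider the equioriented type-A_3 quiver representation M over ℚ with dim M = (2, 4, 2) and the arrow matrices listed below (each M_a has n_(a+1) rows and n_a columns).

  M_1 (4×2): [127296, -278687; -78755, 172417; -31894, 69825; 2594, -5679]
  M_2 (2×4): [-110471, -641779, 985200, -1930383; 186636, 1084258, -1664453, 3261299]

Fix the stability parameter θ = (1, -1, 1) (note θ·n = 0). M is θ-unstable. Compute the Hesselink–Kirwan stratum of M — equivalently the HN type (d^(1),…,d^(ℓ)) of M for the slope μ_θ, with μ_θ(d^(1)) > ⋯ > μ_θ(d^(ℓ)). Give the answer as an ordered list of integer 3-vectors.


Via rank(M_{q-1}∘⋯∘M_p): M ≅ I[1,3]^2, I[2,2]^2.
μ_θ-semistable layers: μ^(1)=1; μ^(2)=0; μ^(3)=-1

((0, 0, 2); (2, 2, 0); (0, 2, 0))


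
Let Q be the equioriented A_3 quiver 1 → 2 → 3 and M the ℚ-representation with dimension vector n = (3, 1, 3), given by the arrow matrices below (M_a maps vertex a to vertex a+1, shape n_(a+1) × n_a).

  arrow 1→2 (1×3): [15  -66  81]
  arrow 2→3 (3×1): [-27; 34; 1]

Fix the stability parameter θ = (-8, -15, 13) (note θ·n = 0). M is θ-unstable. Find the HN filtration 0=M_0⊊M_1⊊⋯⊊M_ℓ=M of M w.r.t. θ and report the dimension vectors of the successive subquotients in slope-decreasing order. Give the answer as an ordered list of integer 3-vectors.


Via rank(M_{q-1}∘⋯∘M_p): M ≅ I[1,1]^2, I[1,3], I[3,3]^2.
μ_θ-semistable layers: μ^(1)=13; μ^(2)=-8; μ^(3)=-23/2

((0, 0, 3); (2, 0, 0); (1, 1, 0))


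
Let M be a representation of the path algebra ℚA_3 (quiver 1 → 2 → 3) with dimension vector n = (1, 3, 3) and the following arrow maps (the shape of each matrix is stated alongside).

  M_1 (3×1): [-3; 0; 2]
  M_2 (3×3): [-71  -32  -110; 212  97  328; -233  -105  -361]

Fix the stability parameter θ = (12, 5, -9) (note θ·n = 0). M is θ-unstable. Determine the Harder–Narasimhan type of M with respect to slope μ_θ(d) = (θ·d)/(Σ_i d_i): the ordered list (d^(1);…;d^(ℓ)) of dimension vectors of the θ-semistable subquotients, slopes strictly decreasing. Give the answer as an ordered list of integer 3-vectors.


Interval decomposition of M: I[1,3], I[2,3]^2.
HN type (ℓ=2): μ^(1)=8/3; μ^(2)=-2

((1, 1, 1); (0, 2, 2))
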